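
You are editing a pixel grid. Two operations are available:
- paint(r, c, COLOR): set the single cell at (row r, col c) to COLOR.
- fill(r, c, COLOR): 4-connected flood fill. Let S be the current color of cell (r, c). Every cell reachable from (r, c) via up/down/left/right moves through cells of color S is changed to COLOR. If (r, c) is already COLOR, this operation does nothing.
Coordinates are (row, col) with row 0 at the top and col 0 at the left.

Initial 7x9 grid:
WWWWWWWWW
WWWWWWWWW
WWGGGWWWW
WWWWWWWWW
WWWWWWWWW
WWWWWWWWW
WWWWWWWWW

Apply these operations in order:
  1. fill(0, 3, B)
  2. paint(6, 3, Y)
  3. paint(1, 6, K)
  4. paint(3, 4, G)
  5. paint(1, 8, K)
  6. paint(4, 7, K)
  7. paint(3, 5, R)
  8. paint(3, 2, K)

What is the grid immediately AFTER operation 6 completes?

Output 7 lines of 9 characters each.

Answer: BBBBBBBBB
BBBBBBKBK
BBGGGBBBB
BBBBGBBBB
BBBBBBBKB
BBBBBBBBB
BBBYBBBBB

Derivation:
After op 1 fill(0,3,B) [60 cells changed]:
BBBBBBBBB
BBBBBBBBB
BBGGGBBBB
BBBBBBBBB
BBBBBBBBB
BBBBBBBBB
BBBBBBBBB
After op 2 paint(6,3,Y):
BBBBBBBBB
BBBBBBBBB
BBGGGBBBB
BBBBBBBBB
BBBBBBBBB
BBBBBBBBB
BBBYBBBBB
After op 3 paint(1,6,K):
BBBBBBBBB
BBBBBBKBB
BBGGGBBBB
BBBBBBBBB
BBBBBBBBB
BBBBBBBBB
BBBYBBBBB
After op 4 paint(3,4,G):
BBBBBBBBB
BBBBBBKBB
BBGGGBBBB
BBBBGBBBB
BBBBBBBBB
BBBBBBBBB
BBBYBBBBB
After op 5 paint(1,8,K):
BBBBBBBBB
BBBBBBKBK
BBGGGBBBB
BBBBGBBBB
BBBBBBBBB
BBBBBBBBB
BBBYBBBBB
After op 6 paint(4,7,K):
BBBBBBBBB
BBBBBBKBK
BBGGGBBBB
BBBBGBBBB
BBBBBBBKB
BBBBBBBBB
BBBYBBBBB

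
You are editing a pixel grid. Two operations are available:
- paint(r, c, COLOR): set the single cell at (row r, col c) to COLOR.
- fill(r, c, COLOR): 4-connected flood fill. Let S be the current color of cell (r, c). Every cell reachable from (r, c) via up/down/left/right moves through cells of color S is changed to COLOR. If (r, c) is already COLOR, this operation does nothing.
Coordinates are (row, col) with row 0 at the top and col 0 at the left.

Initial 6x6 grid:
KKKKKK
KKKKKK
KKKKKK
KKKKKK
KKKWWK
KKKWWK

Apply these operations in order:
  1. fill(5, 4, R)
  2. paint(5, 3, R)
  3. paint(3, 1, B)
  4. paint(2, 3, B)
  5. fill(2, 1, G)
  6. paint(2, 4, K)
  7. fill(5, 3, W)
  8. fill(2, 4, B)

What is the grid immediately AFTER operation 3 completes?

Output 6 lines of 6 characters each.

After op 1 fill(5,4,R) [4 cells changed]:
KKKKKK
KKKKKK
KKKKKK
KKKKKK
KKKRRK
KKKRRK
After op 2 paint(5,3,R):
KKKKKK
KKKKKK
KKKKKK
KKKKKK
KKKRRK
KKKRRK
After op 3 paint(3,1,B):
KKKKKK
KKKKKK
KKKKKK
KBKKKK
KKKRRK
KKKRRK

Answer: KKKKKK
KKKKKK
KKKKKK
KBKKKK
KKKRRK
KKKRRK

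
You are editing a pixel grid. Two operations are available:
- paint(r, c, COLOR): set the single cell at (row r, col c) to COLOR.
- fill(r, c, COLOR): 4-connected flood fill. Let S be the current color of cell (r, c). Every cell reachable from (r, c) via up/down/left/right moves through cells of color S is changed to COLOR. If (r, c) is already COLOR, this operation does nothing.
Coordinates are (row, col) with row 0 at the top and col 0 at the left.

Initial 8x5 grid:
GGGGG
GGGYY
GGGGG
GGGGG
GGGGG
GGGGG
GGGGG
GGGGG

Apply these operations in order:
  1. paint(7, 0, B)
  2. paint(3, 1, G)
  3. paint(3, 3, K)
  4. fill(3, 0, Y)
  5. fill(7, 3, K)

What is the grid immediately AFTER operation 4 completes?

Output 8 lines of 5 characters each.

Answer: YYYYY
YYYYY
YYYYY
YYYKY
YYYYY
YYYYY
YYYYY
BYYYY

Derivation:
After op 1 paint(7,0,B):
GGGGG
GGGYY
GGGGG
GGGGG
GGGGG
GGGGG
GGGGG
BGGGG
After op 2 paint(3,1,G):
GGGGG
GGGYY
GGGGG
GGGGG
GGGGG
GGGGG
GGGGG
BGGGG
After op 3 paint(3,3,K):
GGGGG
GGGYY
GGGGG
GGGKG
GGGGG
GGGGG
GGGGG
BGGGG
After op 4 fill(3,0,Y) [36 cells changed]:
YYYYY
YYYYY
YYYYY
YYYKY
YYYYY
YYYYY
YYYYY
BYYYY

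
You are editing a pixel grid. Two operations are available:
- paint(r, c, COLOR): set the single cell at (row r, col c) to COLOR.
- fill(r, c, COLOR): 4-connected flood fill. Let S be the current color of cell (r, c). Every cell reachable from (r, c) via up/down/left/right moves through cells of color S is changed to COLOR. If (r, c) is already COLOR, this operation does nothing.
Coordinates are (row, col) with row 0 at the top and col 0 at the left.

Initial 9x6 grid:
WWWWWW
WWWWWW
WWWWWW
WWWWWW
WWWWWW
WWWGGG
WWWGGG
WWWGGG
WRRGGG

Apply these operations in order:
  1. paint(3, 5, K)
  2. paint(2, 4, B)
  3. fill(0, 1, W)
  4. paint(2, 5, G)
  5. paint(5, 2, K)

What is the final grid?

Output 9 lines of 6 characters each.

Answer: WWWWWW
WWWWWW
WWWWBG
WWWWWK
WWWWWW
WWKGGG
WWWGGG
WWWGGG
WRRGGG

Derivation:
After op 1 paint(3,5,K):
WWWWWW
WWWWWW
WWWWWW
WWWWWK
WWWWWW
WWWGGG
WWWGGG
WWWGGG
WRRGGG
After op 2 paint(2,4,B):
WWWWWW
WWWWWW
WWWWBW
WWWWWK
WWWWWW
WWWGGG
WWWGGG
WWWGGG
WRRGGG
After op 3 fill(0,1,W) [0 cells changed]:
WWWWWW
WWWWWW
WWWWBW
WWWWWK
WWWWWW
WWWGGG
WWWGGG
WWWGGG
WRRGGG
After op 4 paint(2,5,G):
WWWWWW
WWWWWW
WWWWBG
WWWWWK
WWWWWW
WWWGGG
WWWGGG
WWWGGG
WRRGGG
After op 5 paint(5,2,K):
WWWWWW
WWWWWW
WWWWBG
WWWWWK
WWWWWW
WWKGGG
WWWGGG
WWWGGG
WRRGGG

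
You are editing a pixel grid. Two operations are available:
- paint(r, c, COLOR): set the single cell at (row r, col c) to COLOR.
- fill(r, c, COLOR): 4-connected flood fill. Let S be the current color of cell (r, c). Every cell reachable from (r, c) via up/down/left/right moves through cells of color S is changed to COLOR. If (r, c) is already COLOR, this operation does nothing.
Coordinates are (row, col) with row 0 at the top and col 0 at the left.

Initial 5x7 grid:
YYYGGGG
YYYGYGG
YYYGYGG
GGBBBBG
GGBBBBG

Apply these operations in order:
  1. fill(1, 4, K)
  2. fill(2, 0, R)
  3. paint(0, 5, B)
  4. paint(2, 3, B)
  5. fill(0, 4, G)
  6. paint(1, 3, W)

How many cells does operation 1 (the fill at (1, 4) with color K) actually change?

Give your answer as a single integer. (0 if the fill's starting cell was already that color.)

Answer: 2

Derivation:
After op 1 fill(1,4,K) [2 cells changed]:
YYYGGGG
YYYGKGG
YYYGKGG
GGBBBBG
GGBBBBG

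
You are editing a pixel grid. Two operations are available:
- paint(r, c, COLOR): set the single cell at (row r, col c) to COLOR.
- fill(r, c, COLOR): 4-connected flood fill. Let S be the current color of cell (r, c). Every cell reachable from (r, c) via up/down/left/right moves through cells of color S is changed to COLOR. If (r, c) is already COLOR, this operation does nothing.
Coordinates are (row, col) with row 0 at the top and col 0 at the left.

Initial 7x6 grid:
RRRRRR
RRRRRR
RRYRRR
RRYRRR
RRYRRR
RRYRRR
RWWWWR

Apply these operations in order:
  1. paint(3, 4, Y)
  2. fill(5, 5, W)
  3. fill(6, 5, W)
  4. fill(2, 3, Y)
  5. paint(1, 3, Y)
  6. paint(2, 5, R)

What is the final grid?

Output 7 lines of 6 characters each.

Answer: YYYYYY
YYYYYY
YYYYYR
YYYYYY
YYYYYY
YYYYYY
YYYYYY

Derivation:
After op 1 paint(3,4,Y):
RRRRRR
RRRRRR
RRYRRR
RRYRYR
RRYRRR
RRYRRR
RWWWWR
After op 2 fill(5,5,W) [33 cells changed]:
WWWWWW
WWWWWW
WWYWWW
WWYWYW
WWYWWW
WWYWWW
WWWWWW
After op 3 fill(6,5,W) [0 cells changed]:
WWWWWW
WWWWWW
WWYWWW
WWYWYW
WWYWWW
WWYWWW
WWWWWW
After op 4 fill(2,3,Y) [37 cells changed]:
YYYYYY
YYYYYY
YYYYYY
YYYYYY
YYYYYY
YYYYYY
YYYYYY
After op 5 paint(1,3,Y):
YYYYYY
YYYYYY
YYYYYY
YYYYYY
YYYYYY
YYYYYY
YYYYYY
After op 6 paint(2,5,R):
YYYYYY
YYYYYY
YYYYYR
YYYYYY
YYYYYY
YYYYYY
YYYYYY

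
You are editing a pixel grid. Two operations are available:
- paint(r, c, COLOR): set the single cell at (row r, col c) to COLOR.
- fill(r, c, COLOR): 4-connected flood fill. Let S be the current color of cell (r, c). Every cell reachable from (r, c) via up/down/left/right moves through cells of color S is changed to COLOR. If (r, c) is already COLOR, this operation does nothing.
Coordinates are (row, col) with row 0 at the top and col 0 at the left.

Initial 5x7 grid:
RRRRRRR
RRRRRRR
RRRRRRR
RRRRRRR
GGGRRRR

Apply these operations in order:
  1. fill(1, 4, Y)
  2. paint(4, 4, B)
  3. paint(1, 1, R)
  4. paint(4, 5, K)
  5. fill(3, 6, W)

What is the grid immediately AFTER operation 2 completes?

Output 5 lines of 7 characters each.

After op 1 fill(1,4,Y) [32 cells changed]:
YYYYYYY
YYYYYYY
YYYYYYY
YYYYYYY
GGGYYYY
After op 2 paint(4,4,B):
YYYYYYY
YYYYYYY
YYYYYYY
YYYYYYY
GGGYBYY

Answer: YYYYYYY
YYYYYYY
YYYYYYY
YYYYYYY
GGGYBYY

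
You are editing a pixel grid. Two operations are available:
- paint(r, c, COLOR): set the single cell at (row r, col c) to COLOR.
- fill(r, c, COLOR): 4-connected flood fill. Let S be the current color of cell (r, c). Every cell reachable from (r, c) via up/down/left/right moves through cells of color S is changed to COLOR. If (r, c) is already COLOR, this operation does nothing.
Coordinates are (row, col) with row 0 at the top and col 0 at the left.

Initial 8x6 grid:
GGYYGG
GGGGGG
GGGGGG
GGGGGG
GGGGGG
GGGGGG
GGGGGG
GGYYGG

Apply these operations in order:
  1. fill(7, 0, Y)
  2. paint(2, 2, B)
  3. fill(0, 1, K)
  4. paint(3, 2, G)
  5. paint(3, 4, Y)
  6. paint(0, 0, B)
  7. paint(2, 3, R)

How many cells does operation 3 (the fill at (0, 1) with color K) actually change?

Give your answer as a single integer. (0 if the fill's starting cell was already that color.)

Answer: 47

Derivation:
After op 1 fill(7,0,Y) [44 cells changed]:
YYYYYY
YYYYYY
YYYYYY
YYYYYY
YYYYYY
YYYYYY
YYYYYY
YYYYYY
After op 2 paint(2,2,B):
YYYYYY
YYYYYY
YYBYYY
YYYYYY
YYYYYY
YYYYYY
YYYYYY
YYYYYY
After op 3 fill(0,1,K) [47 cells changed]:
KKKKKK
KKKKKK
KKBKKK
KKKKKK
KKKKKK
KKKKKK
KKKKKK
KKKKKK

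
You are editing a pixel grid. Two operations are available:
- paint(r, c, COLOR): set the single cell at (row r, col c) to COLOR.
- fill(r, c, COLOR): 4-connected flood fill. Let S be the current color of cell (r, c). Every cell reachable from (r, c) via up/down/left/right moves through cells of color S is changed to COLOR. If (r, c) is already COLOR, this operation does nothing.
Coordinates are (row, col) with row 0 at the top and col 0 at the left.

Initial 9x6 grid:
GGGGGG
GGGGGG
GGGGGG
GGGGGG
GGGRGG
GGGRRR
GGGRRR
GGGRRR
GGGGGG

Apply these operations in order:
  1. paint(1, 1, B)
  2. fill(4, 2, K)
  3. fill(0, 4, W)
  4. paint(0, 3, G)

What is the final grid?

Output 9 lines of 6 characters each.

Answer: WWWGWW
WBWWWW
WWWWWW
WWWWWW
WWWRWW
WWWRRR
WWWRRR
WWWRRR
WWWWWW

Derivation:
After op 1 paint(1,1,B):
GGGGGG
GBGGGG
GGGGGG
GGGGGG
GGGRGG
GGGRRR
GGGRRR
GGGRRR
GGGGGG
After op 2 fill(4,2,K) [43 cells changed]:
KKKKKK
KBKKKK
KKKKKK
KKKKKK
KKKRKK
KKKRRR
KKKRRR
KKKRRR
KKKKKK
After op 3 fill(0,4,W) [43 cells changed]:
WWWWWW
WBWWWW
WWWWWW
WWWWWW
WWWRWW
WWWRRR
WWWRRR
WWWRRR
WWWWWW
After op 4 paint(0,3,G):
WWWGWW
WBWWWW
WWWWWW
WWWWWW
WWWRWW
WWWRRR
WWWRRR
WWWRRR
WWWWWW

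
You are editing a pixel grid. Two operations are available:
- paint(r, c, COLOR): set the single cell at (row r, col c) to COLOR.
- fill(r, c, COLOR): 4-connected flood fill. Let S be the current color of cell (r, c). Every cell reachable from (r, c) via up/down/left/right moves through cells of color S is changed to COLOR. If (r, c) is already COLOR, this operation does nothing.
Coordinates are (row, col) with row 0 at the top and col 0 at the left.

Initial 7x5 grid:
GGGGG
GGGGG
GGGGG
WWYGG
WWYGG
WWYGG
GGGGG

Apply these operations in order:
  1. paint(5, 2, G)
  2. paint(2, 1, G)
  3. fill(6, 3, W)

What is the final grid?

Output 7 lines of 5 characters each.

After op 1 paint(5,2,G):
GGGGG
GGGGG
GGGGG
WWYGG
WWYGG
WWGGG
GGGGG
After op 2 paint(2,1,G):
GGGGG
GGGGG
GGGGG
WWYGG
WWYGG
WWGGG
GGGGG
After op 3 fill(6,3,W) [27 cells changed]:
WWWWW
WWWWW
WWWWW
WWYWW
WWYWW
WWWWW
WWWWW

Answer: WWWWW
WWWWW
WWWWW
WWYWW
WWYWW
WWWWW
WWWWW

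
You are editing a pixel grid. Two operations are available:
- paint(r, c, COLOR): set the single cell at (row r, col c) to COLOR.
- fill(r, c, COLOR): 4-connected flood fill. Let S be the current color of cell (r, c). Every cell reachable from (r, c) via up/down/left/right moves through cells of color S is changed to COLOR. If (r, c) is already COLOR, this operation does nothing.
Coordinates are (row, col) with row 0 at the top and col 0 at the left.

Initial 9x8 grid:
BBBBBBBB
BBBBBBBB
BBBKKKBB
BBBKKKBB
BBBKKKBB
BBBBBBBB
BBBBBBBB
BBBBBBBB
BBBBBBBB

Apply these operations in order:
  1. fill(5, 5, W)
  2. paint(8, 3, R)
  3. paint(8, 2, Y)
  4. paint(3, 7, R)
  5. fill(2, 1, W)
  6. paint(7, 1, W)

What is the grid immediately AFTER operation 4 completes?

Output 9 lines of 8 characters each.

After op 1 fill(5,5,W) [63 cells changed]:
WWWWWWWW
WWWWWWWW
WWWKKKWW
WWWKKKWW
WWWKKKWW
WWWWWWWW
WWWWWWWW
WWWWWWWW
WWWWWWWW
After op 2 paint(8,3,R):
WWWWWWWW
WWWWWWWW
WWWKKKWW
WWWKKKWW
WWWKKKWW
WWWWWWWW
WWWWWWWW
WWWWWWWW
WWWRWWWW
After op 3 paint(8,2,Y):
WWWWWWWW
WWWWWWWW
WWWKKKWW
WWWKKKWW
WWWKKKWW
WWWWWWWW
WWWWWWWW
WWWWWWWW
WWYRWWWW
After op 4 paint(3,7,R):
WWWWWWWW
WWWWWWWW
WWWKKKWW
WWWKKKWR
WWWKKKWW
WWWWWWWW
WWWWWWWW
WWWWWWWW
WWYRWWWW

Answer: WWWWWWWW
WWWWWWWW
WWWKKKWW
WWWKKKWR
WWWKKKWW
WWWWWWWW
WWWWWWWW
WWWWWWWW
WWYRWWWW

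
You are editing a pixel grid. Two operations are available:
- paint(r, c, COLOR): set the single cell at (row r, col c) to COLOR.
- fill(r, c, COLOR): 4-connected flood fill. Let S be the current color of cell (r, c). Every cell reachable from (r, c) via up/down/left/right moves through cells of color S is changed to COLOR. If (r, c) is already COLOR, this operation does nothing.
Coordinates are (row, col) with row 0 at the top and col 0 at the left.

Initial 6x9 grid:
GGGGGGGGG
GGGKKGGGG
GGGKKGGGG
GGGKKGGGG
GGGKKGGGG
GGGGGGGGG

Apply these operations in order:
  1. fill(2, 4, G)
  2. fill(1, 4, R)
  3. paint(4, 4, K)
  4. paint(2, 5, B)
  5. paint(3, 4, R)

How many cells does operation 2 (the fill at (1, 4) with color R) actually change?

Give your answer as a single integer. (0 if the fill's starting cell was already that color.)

After op 1 fill(2,4,G) [8 cells changed]:
GGGGGGGGG
GGGGGGGGG
GGGGGGGGG
GGGGGGGGG
GGGGGGGGG
GGGGGGGGG
After op 2 fill(1,4,R) [54 cells changed]:
RRRRRRRRR
RRRRRRRRR
RRRRRRRRR
RRRRRRRRR
RRRRRRRRR
RRRRRRRRR

Answer: 54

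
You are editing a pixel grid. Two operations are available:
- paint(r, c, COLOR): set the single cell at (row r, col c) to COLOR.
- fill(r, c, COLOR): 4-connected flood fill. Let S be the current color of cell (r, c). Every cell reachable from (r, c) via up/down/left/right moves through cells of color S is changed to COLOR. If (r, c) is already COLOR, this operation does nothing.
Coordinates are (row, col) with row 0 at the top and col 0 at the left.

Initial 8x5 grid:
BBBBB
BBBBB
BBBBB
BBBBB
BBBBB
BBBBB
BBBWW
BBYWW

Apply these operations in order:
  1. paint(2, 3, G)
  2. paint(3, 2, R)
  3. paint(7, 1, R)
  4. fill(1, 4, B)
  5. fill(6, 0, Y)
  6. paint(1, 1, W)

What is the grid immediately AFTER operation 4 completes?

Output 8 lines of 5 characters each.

After op 1 paint(2,3,G):
BBBBB
BBBBB
BBBGB
BBBBB
BBBBB
BBBBB
BBBWW
BBYWW
After op 2 paint(3,2,R):
BBBBB
BBBBB
BBBGB
BBRBB
BBBBB
BBBBB
BBBWW
BBYWW
After op 3 paint(7,1,R):
BBBBB
BBBBB
BBBGB
BBRBB
BBBBB
BBBBB
BBBWW
BRYWW
After op 4 fill(1,4,B) [0 cells changed]:
BBBBB
BBBBB
BBBGB
BBRBB
BBBBB
BBBBB
BBBWW
BRYWW

Answer: BBBBB
BBBBB
BBBGB
BBRBB
BBBBB
BBBBB
BBBWW
BRYWW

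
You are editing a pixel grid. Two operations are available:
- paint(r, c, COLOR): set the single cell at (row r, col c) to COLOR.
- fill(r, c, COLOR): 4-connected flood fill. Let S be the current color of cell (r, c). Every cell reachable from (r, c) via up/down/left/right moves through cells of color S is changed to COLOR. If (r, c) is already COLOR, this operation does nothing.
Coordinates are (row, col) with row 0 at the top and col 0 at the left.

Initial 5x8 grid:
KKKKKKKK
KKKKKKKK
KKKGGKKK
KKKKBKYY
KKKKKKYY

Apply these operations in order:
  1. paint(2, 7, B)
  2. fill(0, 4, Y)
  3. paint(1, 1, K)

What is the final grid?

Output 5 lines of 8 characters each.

Answer: YYYYYYYY
YKYYYYYY
YYYGGYYB
YYYYBYYY
YYYYYYYY

Derivation:
After op 1 paint(2,7,B):
KKKKKKKK
KKKKKKKK
KKKGGKKB
KKKKBKYY
KKKKKKYY
After op 2 fill(0,4,Y) [32 cells changed]:
YYYYYYYY
YYYYYYYY
YYYGGYYB
YYYYBYYY
YYYYYYYY
After op 3 paint(1,1,K):
YYYYYYYY
YKYYYYYY
YYYGGYYB
YYYYBYYY
YYYYYYYY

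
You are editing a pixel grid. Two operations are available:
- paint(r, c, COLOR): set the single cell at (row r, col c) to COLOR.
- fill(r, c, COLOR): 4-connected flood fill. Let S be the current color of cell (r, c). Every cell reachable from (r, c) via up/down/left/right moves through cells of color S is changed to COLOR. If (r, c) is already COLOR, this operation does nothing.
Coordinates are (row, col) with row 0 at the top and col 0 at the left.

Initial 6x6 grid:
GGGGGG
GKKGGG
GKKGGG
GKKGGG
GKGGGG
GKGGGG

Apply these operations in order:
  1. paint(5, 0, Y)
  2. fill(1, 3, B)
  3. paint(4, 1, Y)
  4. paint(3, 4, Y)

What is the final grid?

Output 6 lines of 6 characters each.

After op 1 paint(5,0,Y):
GGGGGG
GKKGGG
GKKGGG
GKKGGG
GKGGGG
YKGGGG
After op 2 fill(1,3,B) [27 cells changed]:
BBBBBB
BKKBBB
BKKBBB
BKKBBB
BKBBBB
YKBBBB
After op 3 paint(4,1,Y):
BBBBBB
BKKBBB
BKKBBB
BKKBBB
BYBBBB
YKBBBB
After op 4 paint(3,4,Y):
BBBBBB
BKKBBB
BKKBBB
BKKBYB
BYBBBB
YKBBBB

Answer: BBBBBB
BKKBBB
BKKBBB
BKKBYB
BYBBBB
YKBBBB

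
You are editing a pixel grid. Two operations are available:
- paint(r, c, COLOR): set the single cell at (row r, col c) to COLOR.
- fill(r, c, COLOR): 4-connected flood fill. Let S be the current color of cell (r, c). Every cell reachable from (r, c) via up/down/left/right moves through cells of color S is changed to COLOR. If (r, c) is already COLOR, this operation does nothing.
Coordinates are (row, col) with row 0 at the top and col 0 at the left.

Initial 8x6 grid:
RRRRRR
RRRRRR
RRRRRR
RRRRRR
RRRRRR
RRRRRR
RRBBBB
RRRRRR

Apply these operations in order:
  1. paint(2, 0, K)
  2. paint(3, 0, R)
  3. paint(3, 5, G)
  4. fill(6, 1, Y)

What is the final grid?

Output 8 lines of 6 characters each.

After op 1 paint(2,0,K):
RRRRRR
RRRRRR
KRRRRR
RRRRRR
RRRRRR
RRRRRR
RRBBBB
RRRRRR
After op 2 paint(3,0,R):
RRRRRR
RRRRRR
KRRRRR
RRRRRR
RRRRRR
RRRRRR
RRBBBB
RRRRRR
After op 3 paint(3,5,G):
RRRRRR
RRRRRR
KRRRRR
RRRRRG
RRRRRR
RRRRRR
RRBBBB
RRRRRR
After op 4 fill(6,1,Y) [42 cells changed]:
YYYYYY
YYYYYY
KYYYYY
YYYYYG
YYYYYY
YYYYYY
YYBBBB
YYYYYY

Answer: YYYYYY
YYYYYY
KYYYYY
YYYYYG
YYYYYY
YYYYYY
YYBBBB
YYYYYY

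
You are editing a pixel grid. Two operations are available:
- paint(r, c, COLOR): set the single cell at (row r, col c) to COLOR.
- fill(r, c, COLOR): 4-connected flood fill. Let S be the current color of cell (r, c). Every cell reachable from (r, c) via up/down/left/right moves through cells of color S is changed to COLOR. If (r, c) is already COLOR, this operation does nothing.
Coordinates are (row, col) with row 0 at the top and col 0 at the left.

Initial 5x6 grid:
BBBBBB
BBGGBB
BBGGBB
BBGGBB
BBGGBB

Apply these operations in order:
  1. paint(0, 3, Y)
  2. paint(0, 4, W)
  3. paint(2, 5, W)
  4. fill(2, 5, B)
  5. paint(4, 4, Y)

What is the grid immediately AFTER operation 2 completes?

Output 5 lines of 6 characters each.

After op 1 paint(0,3,Y):
BBBYBB
BBGGBB
BBGGBB
BBGGBB
BBGGBB
After op 2 paint(0,4,W):
BBBYWB
BBGGBB
BBGGBB
BBGGBB
BBGGBB

Answer: BBBYWB
BBGGBB
BBGGBB
BBGGBB
BBGGBB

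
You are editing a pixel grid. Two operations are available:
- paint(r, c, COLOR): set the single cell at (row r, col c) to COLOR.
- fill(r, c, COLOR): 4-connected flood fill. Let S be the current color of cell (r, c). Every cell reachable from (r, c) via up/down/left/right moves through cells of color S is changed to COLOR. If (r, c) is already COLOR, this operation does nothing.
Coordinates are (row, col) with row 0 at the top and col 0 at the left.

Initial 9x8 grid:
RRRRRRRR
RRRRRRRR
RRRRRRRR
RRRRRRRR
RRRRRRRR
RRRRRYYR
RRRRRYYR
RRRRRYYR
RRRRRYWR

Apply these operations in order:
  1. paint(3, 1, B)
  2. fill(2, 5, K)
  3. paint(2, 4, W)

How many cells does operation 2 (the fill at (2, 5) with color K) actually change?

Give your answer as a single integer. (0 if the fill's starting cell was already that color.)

Answer: 63

Derivation:
After op 1 paint(3,1,B):
RRRRRRRR
RRRRRRRR
RRRRRRRR
RBRRRRRR
RRRRRRRR
RRRRRYYR
RRRRRYYR
RRRRRYYR
RRRRRYWR
After op 2 fill(2,5,K) [63 cells changed]:
KKKKKKKK
KKKKKKKK
KKKKKKKK
KBKKKKKK
KKKKKKKK
KKKKKYYK
KKKKKYYK
KKKKKYYK
KKKKKYWK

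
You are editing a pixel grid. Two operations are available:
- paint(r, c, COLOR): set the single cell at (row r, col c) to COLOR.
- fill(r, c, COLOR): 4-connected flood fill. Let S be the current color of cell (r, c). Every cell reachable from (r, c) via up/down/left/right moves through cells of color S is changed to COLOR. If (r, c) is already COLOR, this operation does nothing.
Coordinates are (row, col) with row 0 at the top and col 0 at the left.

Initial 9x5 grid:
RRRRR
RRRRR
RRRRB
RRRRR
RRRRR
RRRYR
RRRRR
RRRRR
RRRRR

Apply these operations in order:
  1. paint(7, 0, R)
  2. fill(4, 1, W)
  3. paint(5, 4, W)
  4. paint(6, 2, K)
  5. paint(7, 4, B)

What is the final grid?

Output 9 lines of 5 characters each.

Answer: WWWWW
WWWWW
WWWWB
WWWWW
WWWWW
WWWYW
WWKWW
WWWWB
WWWWW

Derivation:
After op 1 paint(7,0,R):
RRRRR
RRRRR
RRRRB
RRRRR
RRRRR
RRRYR
RRRRR
RRRRR
RRRRR
After op 2 fill(4,1,W) [43 cells changed]:
WWWWW
WWWWW
WWWWB
WWWWW
WWWWW
WWWYW
WWWWW
WWWWW
WWWWW
After op 3 paint(5,4,W):
WWWWW
WWWWW
WWWWB
WWWWW
WWWWW
WWWYW
WWWWW
WWWWW
WWWWW
After op 4 paint(6,2,K):
WWWWW
WWWWW
WWWWB
WWWWW
WWWWW
WWWYW
WWKWW
WWWWW
WWWWW
After op 5 paint(7,4,B):
WWWWW
WWWWW
WWWWB
WWWWW
WWWWW
WWWYW
WWKWW
WWWWB
WWWWW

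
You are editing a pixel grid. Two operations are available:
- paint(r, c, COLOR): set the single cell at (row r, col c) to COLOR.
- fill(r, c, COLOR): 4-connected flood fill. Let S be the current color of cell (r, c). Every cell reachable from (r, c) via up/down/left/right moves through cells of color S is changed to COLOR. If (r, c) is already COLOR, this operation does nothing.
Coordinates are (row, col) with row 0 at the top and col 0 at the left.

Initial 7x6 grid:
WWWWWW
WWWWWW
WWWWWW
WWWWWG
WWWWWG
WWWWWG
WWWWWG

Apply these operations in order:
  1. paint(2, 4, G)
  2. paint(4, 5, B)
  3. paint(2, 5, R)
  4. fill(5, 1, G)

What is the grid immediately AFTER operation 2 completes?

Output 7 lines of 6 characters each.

Answer: WWWWWW
WWWWWW
WWWWGW
WWWWWG
WWWWWB
WWWWWG
WWWWWG

Derivation:
After op 1 paint(2,4,G):
WWWWWW
WWWWWW
WWWWGW
WWWWWG
WWWWWG
WWWWWG
WWWWWG
After op 2 paint(4,5,B):
WWWWWW
WWWWWW
WWWWGW
WWWWWG
WWWWWB
WWWWWG
WWWWWG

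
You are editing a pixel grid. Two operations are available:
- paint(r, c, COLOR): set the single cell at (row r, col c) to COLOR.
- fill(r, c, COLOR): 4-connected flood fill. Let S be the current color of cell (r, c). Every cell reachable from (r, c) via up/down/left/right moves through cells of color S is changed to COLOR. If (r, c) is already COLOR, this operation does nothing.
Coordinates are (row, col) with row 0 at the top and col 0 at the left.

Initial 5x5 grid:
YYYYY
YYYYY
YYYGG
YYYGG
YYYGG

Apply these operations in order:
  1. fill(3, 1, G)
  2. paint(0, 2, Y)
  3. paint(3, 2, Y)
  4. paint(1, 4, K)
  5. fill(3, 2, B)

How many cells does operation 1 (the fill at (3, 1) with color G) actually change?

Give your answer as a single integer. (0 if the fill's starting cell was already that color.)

Answer: 19

Derivation:
After op 1 fill(3,1,G) [19 cells changed]:
GGGGG
GGGGG
GGGGG
GGGGG
GGGGG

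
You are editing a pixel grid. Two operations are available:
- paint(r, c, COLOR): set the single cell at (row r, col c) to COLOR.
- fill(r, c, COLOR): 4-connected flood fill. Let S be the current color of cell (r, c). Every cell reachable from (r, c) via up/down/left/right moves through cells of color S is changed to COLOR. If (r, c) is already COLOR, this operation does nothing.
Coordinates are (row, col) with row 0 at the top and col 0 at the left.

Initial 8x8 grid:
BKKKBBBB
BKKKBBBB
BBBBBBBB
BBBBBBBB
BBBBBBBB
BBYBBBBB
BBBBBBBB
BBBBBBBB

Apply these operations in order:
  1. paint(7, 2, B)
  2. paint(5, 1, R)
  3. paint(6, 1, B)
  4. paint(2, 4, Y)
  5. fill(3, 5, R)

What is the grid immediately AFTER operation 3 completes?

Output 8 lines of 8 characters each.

After op 1 paint(7,2,B):
BKKKBBBB
BKKKBBBB
BBBBBBBB
BBBBBBBB
BBBBBBBB
BBYBBBBB
BBBBBBBB
BBBBBBBB
After op 2 paint(5,1,R):
BKKKBBBB
BKKKBBBB
BBBBBBBB
BBBBBBBB
BBBBBBBB
BRYBBBBB
BBBBBBBB
BBBBBBBB
After op 3 paint(6,1,B):
BKKKBBBB
BKKKBBBB
BBBBBBBB
BBBBBBBB
BBBBBBBB
BRYBBBBB
BBBBBBBB
BBBBBBBB

Answer: BKKKBBBB
BKKKBBBB
BBBBBBBB
BBBBBBBB
BBBBBBBB
BRYBBBBB
BBBBBBBB
BBBBBBBB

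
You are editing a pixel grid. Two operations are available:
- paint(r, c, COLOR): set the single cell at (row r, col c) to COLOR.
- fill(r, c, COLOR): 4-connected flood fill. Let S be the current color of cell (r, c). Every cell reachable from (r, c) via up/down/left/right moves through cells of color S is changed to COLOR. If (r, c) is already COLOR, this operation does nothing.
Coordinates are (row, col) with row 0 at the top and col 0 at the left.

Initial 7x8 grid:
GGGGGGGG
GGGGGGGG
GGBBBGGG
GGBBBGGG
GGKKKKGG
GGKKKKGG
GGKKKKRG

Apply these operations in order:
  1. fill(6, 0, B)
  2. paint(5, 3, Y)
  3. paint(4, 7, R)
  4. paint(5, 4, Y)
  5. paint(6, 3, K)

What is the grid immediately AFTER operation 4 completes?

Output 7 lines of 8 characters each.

Answer: BBBBBBBB
BBBBBBBB
BBBBBBBB
BBBBBBBB
BBKKKKBR
BBKYYKBB
BBKKKKRB

Derivation:
After op 1 fill(6,0,B) [37 cells changed]:
BBBBBBBB
BBBBBBBB
BBBBBBBB
BBBBBBBB
BBKKKKBB
BBKKKKBB
BBKKKKRB
After op 2 paint(5,3,Y):
BBBBBBBB
BBBBBBBB
BBBBBBBB
BBBBBBBB
BBKKKKBB
BBKYKKBB
BBKKKKRB
After op 3 paint(4,7,R):
BBBBBBBB
BBBBBBBB
BBBBBBBB
BBBBBBBB
BBKKKKBR
BBKYKKBB
BBKKKKRB
After op 4 paint(5,4,Y):
BBBBBBBB
BBBBBBBB
BBBBBBBB
BBBBBBBB
BBKKKKBR
BBKYYKBB
BBKKKKRB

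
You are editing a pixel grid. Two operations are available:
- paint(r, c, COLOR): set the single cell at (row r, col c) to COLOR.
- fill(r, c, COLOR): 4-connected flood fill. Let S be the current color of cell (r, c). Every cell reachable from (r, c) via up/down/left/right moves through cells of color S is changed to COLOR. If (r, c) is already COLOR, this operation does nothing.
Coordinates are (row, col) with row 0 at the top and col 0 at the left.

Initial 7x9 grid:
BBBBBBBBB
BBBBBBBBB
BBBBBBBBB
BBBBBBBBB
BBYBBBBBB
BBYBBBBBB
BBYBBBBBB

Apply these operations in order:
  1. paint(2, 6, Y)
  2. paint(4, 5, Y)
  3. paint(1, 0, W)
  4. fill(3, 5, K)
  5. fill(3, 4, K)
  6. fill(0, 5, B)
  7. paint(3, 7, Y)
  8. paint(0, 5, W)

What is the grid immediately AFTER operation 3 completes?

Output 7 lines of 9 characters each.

After op 1 paint(2,6,Y):
BBBBBBBBB
BBBBBBBBB
BBBBBBYBB
BBBBBBBBB
BBYBBBBBB
BBYBBBBBB
BBYBBBBBB
After op 2 paint(4,5,Y):
BBBBBBBBB
BBBBBBBBB
BBBBBBYBB
BBBBBBBBB
BBYBBYBBB
BBYBBBBBB
BBYBBBBBB
After op 3 paint(1,0,W):
BBBBBBBBB
WBBBBBBBB
BBBBBBYBB
BBBBBBBBB
BBYBBYBBB
BBYBBBBBB
BBYBBBBBB

Answer: BBBBBBBBB
WBBBBBBBB
BBBBBBYBB
BBBBBBBBB
BBYBBYBBB
BBYBBBBBB
BBYBBBBBB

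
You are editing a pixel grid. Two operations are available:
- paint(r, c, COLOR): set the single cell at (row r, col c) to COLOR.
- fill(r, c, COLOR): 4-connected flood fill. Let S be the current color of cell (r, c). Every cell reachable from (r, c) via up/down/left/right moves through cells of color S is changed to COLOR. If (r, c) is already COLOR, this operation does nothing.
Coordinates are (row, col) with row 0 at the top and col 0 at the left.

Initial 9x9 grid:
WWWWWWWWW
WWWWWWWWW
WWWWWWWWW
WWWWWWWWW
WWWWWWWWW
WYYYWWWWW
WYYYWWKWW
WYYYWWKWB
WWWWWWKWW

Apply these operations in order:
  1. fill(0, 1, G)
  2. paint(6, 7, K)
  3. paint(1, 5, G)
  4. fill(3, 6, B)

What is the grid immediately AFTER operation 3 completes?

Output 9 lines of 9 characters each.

Answer: GGGGGGGGG
GGGGGGGGG
GGGGGGGGG
GGGGGGGGG
GGGGGGGGG
GYYYGGGGG
GYYYGGKKG
GYYYGGKGB
GGGGGGKGG

Derivation:
After op 1 fill(0,1,G) [68 cells changed]:
GGGGGGGGG
GGGGGGGGG
GGGGGGGGG
GGGGGGGGG
GGGGGGGGG
GYYYGGGGG
GYYYGGKGG
GYYYGGKGB
GGGGGGKGG
After op 2 paint(6,7,K):
GGGGGGGGG
GGGGGGGGG
GGGGGGGGG
GGGGGGGGG
GGGGGGGGG
GYYYGGGGG
GYYYGGKKG
GYYYGGKGB
GGGGGGKGG
After op 3 paint(1,5,G):
GGGGGGGGG
GGGGGGGGG
GGGGGGGGG
GGGGGGGGG
GGGGGGGGG
GYYYGGGGG
GYYYGGKKG
GYYYGGKGB
GGGGGGKGG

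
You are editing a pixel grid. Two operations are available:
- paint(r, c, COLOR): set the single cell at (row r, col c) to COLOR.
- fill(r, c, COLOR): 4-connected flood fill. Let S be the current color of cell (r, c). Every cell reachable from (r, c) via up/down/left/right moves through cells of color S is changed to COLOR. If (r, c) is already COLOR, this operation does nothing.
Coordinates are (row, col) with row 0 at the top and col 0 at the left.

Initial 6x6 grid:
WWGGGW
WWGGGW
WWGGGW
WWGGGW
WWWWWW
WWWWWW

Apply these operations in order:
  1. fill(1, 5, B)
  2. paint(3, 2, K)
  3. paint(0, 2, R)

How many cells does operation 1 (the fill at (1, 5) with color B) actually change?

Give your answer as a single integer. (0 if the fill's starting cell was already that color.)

After op 1 fill(1,5,B) [24 cells changed]:
BBGGGB
BBGGGB
BBGGGB
BBGGGB
BBBBBB
BBBBBB

Answer: 24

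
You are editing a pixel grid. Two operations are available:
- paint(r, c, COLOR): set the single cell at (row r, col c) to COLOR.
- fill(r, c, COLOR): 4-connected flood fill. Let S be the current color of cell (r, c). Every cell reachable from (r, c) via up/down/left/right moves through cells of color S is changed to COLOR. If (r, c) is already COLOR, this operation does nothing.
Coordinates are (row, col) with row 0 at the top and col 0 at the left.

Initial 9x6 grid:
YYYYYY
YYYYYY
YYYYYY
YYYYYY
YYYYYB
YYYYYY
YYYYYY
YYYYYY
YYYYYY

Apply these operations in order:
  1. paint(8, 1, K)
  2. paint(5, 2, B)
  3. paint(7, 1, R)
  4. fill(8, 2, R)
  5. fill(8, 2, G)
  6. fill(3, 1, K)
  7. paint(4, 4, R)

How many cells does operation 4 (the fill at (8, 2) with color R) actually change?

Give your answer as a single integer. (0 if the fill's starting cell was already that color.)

After op 1 paint(8,1,K):
YYYYYY
YYYYYY
YYYYYY
YYYYYY
YYYYYB
YYYYYY
YYYYYY
YYYYYY
YKYYYY
After op 2 paint(5,2,B):
YYYYYY
YYYYYY
YYYYYY
YYYYYY
YYYYYB
YYBYYY
YYYYYY
YYYYYY
YKYYYY
After op 3 paint(7,1,R):
YYYYYY
YYYYYY
YYYYYY
YYYYYY
YYYYYB
YYBYYY
YYYYYY
YRYYYY
YKYYYY
After op 4 fill(8,2,R) [50 cells changed]:
RRRRRR
RRRRRR
RRRRRR
RRRRRR
RRRRRB
RRBRRR
RRRRRR
RRRRRR
RKRRRR

Answer: 50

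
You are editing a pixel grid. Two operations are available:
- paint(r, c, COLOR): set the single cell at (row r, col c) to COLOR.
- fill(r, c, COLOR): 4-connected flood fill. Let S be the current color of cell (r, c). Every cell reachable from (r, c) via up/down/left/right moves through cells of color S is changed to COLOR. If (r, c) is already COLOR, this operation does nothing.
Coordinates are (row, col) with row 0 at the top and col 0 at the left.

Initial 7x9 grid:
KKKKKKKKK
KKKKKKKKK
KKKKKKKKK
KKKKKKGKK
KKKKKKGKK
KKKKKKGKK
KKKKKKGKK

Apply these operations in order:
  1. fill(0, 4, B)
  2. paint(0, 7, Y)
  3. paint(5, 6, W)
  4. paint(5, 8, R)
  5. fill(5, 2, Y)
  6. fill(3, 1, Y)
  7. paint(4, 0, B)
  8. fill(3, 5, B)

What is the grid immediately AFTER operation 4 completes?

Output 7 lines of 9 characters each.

After op 1 fill(0,4,B) [59 cells changed]:
BBBBBBBBB
BBBBBBBBB
BBBBBBBBB
BBBBBBGBB
BBBBBBGBB
BBBBBBGBB
BBBBBBGBB
After op 2 paint(0,7,Y):
BBBBBBBYB
BBBBBBBBB
BBBBBBBBB
BBBBBBGBB
BBBBBBGBB
BBBBBBGBB
BBBBBBGBB
After op 3 paint(5,6,W):
BBBBBBBYB
BBBBBBBBB
BBBBBBBBB
BBBBBBGBB
BBBBBBGBB
BBBBBBWBB
BBBBBBGBB
After op 4 paint(5,8,R):
BBBBBBBYB
BBBBBBBBB
BBBBBBBBB
BBBBBBGBB
BBBBBBGBB
BBBBBBWBR
BBBBBBGBB

Answer: BBBBBBBYB
BBBBBBBBB
BBBBBBBBB
BBBBBBGBB
BBBBBBGBB
BBBBBBWBR
BBBBBBGBB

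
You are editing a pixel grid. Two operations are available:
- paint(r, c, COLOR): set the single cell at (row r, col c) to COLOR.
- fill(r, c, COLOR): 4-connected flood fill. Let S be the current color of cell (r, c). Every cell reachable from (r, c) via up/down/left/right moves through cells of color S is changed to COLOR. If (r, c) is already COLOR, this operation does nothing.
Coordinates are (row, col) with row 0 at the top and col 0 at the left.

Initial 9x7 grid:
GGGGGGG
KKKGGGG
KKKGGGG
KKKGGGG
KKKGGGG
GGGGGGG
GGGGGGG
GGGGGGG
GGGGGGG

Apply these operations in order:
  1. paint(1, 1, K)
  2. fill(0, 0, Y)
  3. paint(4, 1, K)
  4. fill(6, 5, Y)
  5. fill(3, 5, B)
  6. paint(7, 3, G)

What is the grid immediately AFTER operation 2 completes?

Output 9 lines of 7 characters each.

After op 1 paint(1,1,K):
GGGGGGG
KKKGGGG
KKKGGGG
KKKGGGG
KKKGGGG
GGGGGGG
GGGGGGG
GGGGGGG
GGGGGGG
After op 2 fill(0,0,Y) [51 cells changed]:
YYYYYYY
KKKYYYY
KKKYYYY
KKKYYYY
KKKYYYY
YYYYYYY
YYYYYYY
YYYYYYY
YYYYYYY

Answer: YYYYYYY
KKKYYYY
KKKYYYY
KKKYYYY
KKKYYYY
YYYYYYY
YYYYYYY
YYYYYYY
YYYYYYY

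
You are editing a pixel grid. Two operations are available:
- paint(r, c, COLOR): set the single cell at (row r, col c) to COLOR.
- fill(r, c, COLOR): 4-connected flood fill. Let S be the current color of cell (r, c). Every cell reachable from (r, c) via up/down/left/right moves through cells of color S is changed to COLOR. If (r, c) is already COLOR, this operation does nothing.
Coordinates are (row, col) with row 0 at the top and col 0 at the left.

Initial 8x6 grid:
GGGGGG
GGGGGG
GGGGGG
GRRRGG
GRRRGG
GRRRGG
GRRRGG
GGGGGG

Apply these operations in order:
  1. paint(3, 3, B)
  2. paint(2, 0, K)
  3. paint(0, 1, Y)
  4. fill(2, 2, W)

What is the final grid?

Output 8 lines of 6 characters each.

After op 1 paint(3,3,B):
GGGGGG
GGGGGG
GGGGGG
GRRBGG
GRRRGG
GRRRGG
GRRRGG
GGGGGG
After op 2 paint(2,0,K):
GGGGGG
GGGGGG
KGGGGG
GRRBGG
GRRRGG
GRRRGG
GRRRGG
GGGGGG
After op 3 paint(0,1,Y):
GYGGGG
GGGGGG
KGGGGG
GRRBGG
GRRRGG
GRRRGG
GRRRGG
GGGGGG
After op 4 fill(2,2,W) [34 cells changed]:
WYWWWW
WWWWWW
KWWWWW
WRRBWW
WRRRWW
WRRRWW
WRRRWW
WWWWWW

Answer: WYWWWW
WWWWWW
KWWWWW
WRRBWW
WRRRWW
WRRRWW
WRRRWW
WWWWWW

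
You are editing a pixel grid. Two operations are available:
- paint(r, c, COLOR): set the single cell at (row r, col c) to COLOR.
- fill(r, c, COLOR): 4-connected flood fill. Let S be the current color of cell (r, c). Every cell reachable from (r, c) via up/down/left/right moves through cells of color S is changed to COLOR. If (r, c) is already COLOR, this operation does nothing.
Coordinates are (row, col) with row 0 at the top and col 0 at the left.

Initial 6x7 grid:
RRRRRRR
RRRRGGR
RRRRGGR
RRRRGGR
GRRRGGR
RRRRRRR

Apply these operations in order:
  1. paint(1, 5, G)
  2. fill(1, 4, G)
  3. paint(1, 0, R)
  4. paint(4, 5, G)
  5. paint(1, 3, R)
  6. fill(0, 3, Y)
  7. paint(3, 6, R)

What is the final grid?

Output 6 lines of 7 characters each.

After op 1 paint(1,5,G):
RRRRRRR
RRRRGGR
RRRRGGR
RRRRGGR
GRRRGGR
RRRRRRR
After op 2 fill(1,4,G) [0 cells changed]:
RRRRRRR
RRRRGGR
RRRRGGR
RRRRGGR
GRRRGGR
RRRRRRR
After op 3 paint(1,0,R):
RRRRRRR
RRRRGGR
RRRRGGR
RRRRGGR
GRRRGGR
RRRRRRR
After op 4 paint(4,5,G):
RRRRRRR
RRRRGGR
RRRRGGR
RRRRGGR
GRRRGGR
RRRRRRR
After op 5 paint(1,3,R):
RRRRRRR
RRRRGGR
RRRRGGR
RRRRGGR
GRRRGGR
RRRRRRR
After op 6 fill(0,3,Y) [33 cells changed]:
YYYYYYY
YYYYGGY
YYYYGGY
YYYYGGY
GYYYGGY
YYYYYYY
After op 7 paint(3,6,R):
YYYYYYY
YYYYGGY
YYYYGGY
YYYYGGR
GYYYGGY
YYYYYYY

Answer: YYYYYYY
YYYYGGY
YYYYGGY
YYYYGGR
GYYYGGY
YYYYYYY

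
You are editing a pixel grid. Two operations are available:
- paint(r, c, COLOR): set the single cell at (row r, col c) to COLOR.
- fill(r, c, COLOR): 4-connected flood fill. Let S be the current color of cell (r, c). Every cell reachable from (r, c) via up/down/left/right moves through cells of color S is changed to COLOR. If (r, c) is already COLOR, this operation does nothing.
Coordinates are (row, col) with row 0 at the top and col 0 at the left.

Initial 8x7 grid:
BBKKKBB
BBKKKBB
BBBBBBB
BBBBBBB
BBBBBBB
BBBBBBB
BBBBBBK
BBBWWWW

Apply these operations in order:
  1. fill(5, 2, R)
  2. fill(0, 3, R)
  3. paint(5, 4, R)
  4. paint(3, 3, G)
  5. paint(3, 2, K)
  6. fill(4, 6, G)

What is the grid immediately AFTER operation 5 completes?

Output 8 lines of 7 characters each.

After op 1 fill(5,2,R) [45 cells changed]:
RRKKKRR
RRKKKRR
RRRRRRR
RRRRRRR
RRRRRRR
RRRRRRR
RRRRRRK
RRRWWWW
After op 2 fill(0,3,R) [6 cells changed]:
RRRRRRR
RRRRRRR
RRRRRRR
RRRRRRR
RRRRRRR
RRRRRRR
RRRRRRK
RRRWWWW
After op 3 paint(5,4,R):
RRRRRRR
RRRRRRR
RRRRRRR
RRRRRRR
RRRRRRR
RRRRRRR
RRRRRRK
RRRWWWW
After op 4 paint(3,3,G):
RRRRRRR
RRRRRRR
RRRRRRR
RRRGRRR
RRRRRRR
RRRRRRR
RRRRRRK
RRRWWWW
After op 5 paint(3,2,K):
RRRRRRR
RRRRRRR
RRRRRRR
RRKGRRR
RRRRRRR
RRRRRRR
RRRRRRK
RRRWWWW

Answer: RRRRRRR
RRRRRRR
RRRRRRR
RRKGRRR
RRRRRRR
RRRRRRR
RRRRRRK
RRRWWWW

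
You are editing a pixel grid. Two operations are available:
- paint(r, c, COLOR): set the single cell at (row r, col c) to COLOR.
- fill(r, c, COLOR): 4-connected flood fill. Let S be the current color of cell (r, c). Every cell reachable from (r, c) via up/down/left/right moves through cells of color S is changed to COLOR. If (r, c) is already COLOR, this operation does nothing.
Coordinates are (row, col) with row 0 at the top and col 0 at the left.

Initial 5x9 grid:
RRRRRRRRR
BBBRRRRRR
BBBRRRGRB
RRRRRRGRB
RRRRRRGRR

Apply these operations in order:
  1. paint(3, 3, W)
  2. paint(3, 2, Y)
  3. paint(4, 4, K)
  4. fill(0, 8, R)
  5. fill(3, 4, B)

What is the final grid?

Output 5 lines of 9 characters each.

Answer: BBBBBBBBB
BBBBBBBBB
BBBBBBGBB
RRYWBBGBB
RRRRKBGBB

Derivation:
After op 1 paint(3,3,W):
RRRRRRRRR
BBBRRRRRR
BBBRRRGRB
RRRWRRGRB
RRRRRRGRR
After op 2 paint(3,2,Y):
RRRRRRRRR
BBBRRRRRR
BBBRRRGRB
RRYWRRGRB
RRRRRRGRR
After op 3 paint(4,4,K):
RRRRRRRRR
BBBRRRRRR
BBBRRRGRB
RRYWRRGRB
RRRRKRGRR
After op 4 fill(0,8,R) [0 cells changed]:
RRRRRRRRR
BBBRRRRRR
BBBRRRGRB
RRYWRRGRB
RRRRKRGRR
After op 5 fill(3,4,B) [25 cells changed]:
BBBBBBBBB
BBBBBBBBB
BBBBBBGBB
RRYWBBGBB
RRRRKBGBB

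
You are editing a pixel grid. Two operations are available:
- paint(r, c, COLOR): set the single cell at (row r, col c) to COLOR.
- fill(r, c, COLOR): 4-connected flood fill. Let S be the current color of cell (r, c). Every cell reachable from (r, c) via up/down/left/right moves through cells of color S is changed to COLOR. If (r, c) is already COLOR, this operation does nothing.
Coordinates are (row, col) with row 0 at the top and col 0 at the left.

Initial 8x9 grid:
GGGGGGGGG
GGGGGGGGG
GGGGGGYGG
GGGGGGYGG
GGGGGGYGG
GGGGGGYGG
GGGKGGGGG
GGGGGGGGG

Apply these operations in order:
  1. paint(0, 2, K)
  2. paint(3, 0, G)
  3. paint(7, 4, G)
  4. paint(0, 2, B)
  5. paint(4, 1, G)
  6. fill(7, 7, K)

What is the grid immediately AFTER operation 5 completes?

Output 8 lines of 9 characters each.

After op 1 paint(0,2,K):
GGKGGGGGG
GGGGGGGGG
GGGGGGYGG
GGGGGGYGG
GGGGGGYGG
GGGGGGYGG
GGGKGGGGG
GGGGGGGGG
After op 2 paint(3,0,G):
GGKGGGGGG
GGGGGGGGG
GGGGGGYGG
GGGGGGYGG
GGGGGGYGG
GGGGGGYGG
GGGKGGGGG
GGGGGGGGG
After op 3 paint(7,4,G):
GGKGGGGGG
GGGGGGGGG
GGGGGGYGG
GGGGGGYGG
GGGGGGYGG
GGGGGGYGG
GGGKGGGGG
GGGGGGGGG
After op 4 paint(0,2,B):
GGBGGGGGG
GGGGGGGGG
GGGGGGYGG
GGGGGGYGG
GGGGGGYGG
GGGGGGYGG
GGGKGGGGG
GGGGGGGGG
After op 5 paint(4,1,G):
GGBGGGGGG
GGGGGGGGG
GGGGGGYGG
GGGGGGYGG
GGGGGGYGG
GGGGGGYGG
GGGKGGGGG
GGGGGGGGG

Answer: GGBGGGGGG
GGGGGGGGG
GGGGGGYGG
GGGGGGYGG
GGGGGGYGG
GGGGGGYGG
GGGKGGGGG
GGGGGGGGG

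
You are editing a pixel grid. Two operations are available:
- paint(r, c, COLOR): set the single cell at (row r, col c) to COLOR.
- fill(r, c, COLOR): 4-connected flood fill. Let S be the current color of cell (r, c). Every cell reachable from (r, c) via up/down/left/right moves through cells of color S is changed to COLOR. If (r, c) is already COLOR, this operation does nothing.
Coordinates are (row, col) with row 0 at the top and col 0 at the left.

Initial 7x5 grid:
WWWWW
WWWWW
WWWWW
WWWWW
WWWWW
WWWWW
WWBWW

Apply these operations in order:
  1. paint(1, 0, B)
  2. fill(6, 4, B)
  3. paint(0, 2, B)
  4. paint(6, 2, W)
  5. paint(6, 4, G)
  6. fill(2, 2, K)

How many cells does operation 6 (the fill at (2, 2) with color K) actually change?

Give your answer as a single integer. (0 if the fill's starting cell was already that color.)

After op 1 paint(1,0,B):
WWWWW
BWWWW
WWWWW
WWWWW
WWWWW
WWWWW
WWBWW
After op 2 fill(6,4,B) [33 cells changed]:
BBBBB
BBBBB
BBBBB
BBBBB
BBBBB
BBBBB
BBBBB
After op 3 paint(0,2,B):
BBBBB
BBBBB
BBBBB
BBBBB
BBBBB
BBBBB
BBBBB
After op 4 paint(6,2,W):
BBBBB
BBBBB
BBBBB
BBBBB
BBBBB
BBBBB
BBWBB
After op 5 paint(6,4,G):
BBBBB
BBBBB
BBBBB
BBBBB
BBBBB
BBBBB
BBWBG
After op 6 fill(2,2,K) [33 cells changed]:
KKKKK
KKKKK
KKKKK
KKKKK
KKKKK
KKKKK
KKWKG

Answer: 33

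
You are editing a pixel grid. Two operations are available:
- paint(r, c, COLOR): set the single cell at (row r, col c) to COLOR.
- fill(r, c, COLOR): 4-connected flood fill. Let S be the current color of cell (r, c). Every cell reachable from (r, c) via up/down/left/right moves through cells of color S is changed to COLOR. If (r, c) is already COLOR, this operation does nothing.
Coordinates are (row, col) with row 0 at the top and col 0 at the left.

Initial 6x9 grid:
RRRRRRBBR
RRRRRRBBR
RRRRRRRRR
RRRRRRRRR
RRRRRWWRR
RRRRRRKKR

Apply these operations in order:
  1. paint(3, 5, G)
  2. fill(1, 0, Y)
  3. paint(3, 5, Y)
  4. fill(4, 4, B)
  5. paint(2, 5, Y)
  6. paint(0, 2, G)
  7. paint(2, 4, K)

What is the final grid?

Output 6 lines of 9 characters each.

After op 1 paint(3,5,G):
RRRRRRBBR
RRRRRRBBR
RRRRRRRRR
RRRRRGRRR
RRRRRWWRR
RRRRRRKKR
After op 2 fill(1,0,Y) [45 cells changed]:
YYYYYYBBY
YYYYYYBBY
YYYYYYYYY
YYYYYGYYY
YYYYYWWYY
YYYYYYKKY
After op 3 paint(3,5,Y):
YYYYYYBBY
YYYYYYBBY
YYYYYYYYY
YYYYYYYYY
YYYYYWWYY
YYYYYYKKY
After op 4 fill(4,4,B) [46 cells changed]:
BBBBBBBBB
BBBBBBBBB
BBBBBBBBB
BBBBBBBBB
BBBBBWWBB
BBBBBBKKB
After op 5 paint(2,5,Y):
BBBBBBBBB
BBBBBBBBB
BBBBBYBBB
BBBBBBBBB
BBBBBWWBB
BBBBBBKKB
After op 6 paint(0,2,G):
BBGBBBBBB
BBBBBBBBB
BBBBBYBBB
BBBBBBBBB
BBBBBWWBB
BBBBBBKKB
After op 7 paint(2,4,K):
BBGBBBBBB
BBBBBBBBB
BBBBKYBBB
BBBBBBBBB
BBBBBWWBB
BBBBBBKKB

Answer: BBGBBBBBB
BBBBBBBBB
BBBBKYBBB
BBBBBBBBB
BBBBBWWBB
BBBBBBKKB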